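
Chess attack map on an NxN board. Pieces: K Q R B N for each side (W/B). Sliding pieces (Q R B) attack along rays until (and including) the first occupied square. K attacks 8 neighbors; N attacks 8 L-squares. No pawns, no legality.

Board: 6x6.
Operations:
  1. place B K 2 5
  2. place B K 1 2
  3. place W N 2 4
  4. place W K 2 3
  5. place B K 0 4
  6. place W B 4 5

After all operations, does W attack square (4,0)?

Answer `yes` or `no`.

Op 1: place BK@(2,5)
Op 2: place BK@(1,2)
Op 3: place WN@(2,4)
Op 4: place WK@(2,3)
Op 5: place BK@(0,4)
Op 6: place WB@(4,5)
Per-piece attacks for W:
  WK@(2,3): attacks (2,4) (2,2) (3,3) (1,3) (3,4) (3,2) (1,4) (1,2)
  WN@(2,4): attacks (4,5) (0,5) (3,2) (4,3) (1,2) (0,3)
  WB@(4,5): attacks (5,4) (3,4) (2,3) [ray(-1,-1) blocked at (2,3)]
W attacks (4,0): no

Answer: no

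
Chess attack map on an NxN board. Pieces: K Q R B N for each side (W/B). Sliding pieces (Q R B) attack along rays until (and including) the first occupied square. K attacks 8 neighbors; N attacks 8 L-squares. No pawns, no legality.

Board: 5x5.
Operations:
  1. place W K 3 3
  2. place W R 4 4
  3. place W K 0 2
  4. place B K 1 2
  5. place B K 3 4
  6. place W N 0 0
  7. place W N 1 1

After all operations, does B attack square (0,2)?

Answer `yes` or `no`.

Op 1: place WK@(3,3)
Op 2: place WR@(4,4)
Op 3: place WK@(0,2)
Op 4: place BK@(1,2)
Op 5: place BK@(3,4)
Op 6: place WN@(0,0)
Op 7: place WN@(1,1)
Per-piece attacks for B:
  BK@(1,2): attacks (1,3) (1,1) (2,2) (0,2) (2,3) (2,1) (0,3) (0,1)
  BK@(3,4): attacks (3,3) (4,4) (2,4) (4,3) (2,3)
B attacks (0,2): yes

Answer: yes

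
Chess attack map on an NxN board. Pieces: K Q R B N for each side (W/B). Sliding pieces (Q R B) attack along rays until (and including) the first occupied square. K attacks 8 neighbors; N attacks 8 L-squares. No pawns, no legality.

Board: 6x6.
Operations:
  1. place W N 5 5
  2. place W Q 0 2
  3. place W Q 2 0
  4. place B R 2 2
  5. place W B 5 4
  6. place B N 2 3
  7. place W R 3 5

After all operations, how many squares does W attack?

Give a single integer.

Op 1: place WN@(5,5)
Op 2: place WQ@(0,2)
Op 3: place WQ@(2,0)
Op 4: place BR@(2,2)
Op 5: place WB@(5,4)
Op 6: place BN@(2,3)
Op 7: place WR@(3,5)
Per-piece attacks for W:
  WQ@(0,2): attacks (0,3) (0,4) (0,5) (0,1) (0,0) (1,2) (2,2) (1,3) (2,4) (3,5) (1,1) (2,0) [ray(1,0) blocked at (2,2); ray(1,1) blocked at (3,5); ray(1,-1) blocked at (2,0)]
  WQ@(2,0): attacks (2,1) (2,2) (3,0) (4,0) (5,0) (1,0) (0,0) (3,1) (4,2) (5,3) (1,1) (0,2) [ray(0,1) blocked at (2,2); ray(-1,1) blocked at (0,2)]
  WR@(3,5): attacks (3,4) (3,3) (3,2) (3,1) (3,0) (4,5) (5,5) (2,5) (1,5) (0,5) [ray(1,0) blocked at (5,5)]
  WB@(5,4): attacks (4,5) (4,3) (3,2) (2,1) (1,0)
  WN@(5,5): attacks (4,3) (3,4)
Union (29 distinct): (0,0) (0,1) (0,2) (0,3) (0,4) (0,5) (1,0) (1,1) (1,2) (1,3) (1,5) (2,0) (2,1) (2,2) (2,4) (2,5) (3,0) (3,1) (3,2) (3,3) (3,4) (3,5) (4,0) (4,2) (4,3) (4,5) (5,0) (5,3) (5,5)

Answer: 29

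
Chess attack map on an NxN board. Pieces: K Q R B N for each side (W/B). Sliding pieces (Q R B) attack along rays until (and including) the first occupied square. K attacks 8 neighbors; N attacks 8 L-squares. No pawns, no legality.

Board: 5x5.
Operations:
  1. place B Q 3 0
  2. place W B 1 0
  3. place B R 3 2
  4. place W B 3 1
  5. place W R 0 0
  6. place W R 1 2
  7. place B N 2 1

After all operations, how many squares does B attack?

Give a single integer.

Answer: 14

Derivation:
Op 1: place BQ@(3,0)
Op 2: place WB@(1,0)
Op 3: place BR@(3,2)
Op 4: place WB@(3,1)
Op 5: place WR@(0,0)
Op 6: place WR@(1,2)
Op 7: place BN@(2,1)
Per-piece attacks for B:
  BN@(2,1): attacks (3,3) (4,2) (1,3) (0,2) (4,0) (0,0)
  BQ@(3,0): attacks (3,1) (4,0) (2,0) (1,0) (4,1) (2,1) [ray(0,1) blocked at (3,1); ray(-1,0) blocked at (1,0); ray(-1,1) blocked at (2,1)]
  BR@(3,2): attacks (3,3) (3,4) (3,1) (4,2) (2,2) (1,2) [ray(0,-1) blocked at (3,1); ray(-1,0) blocked at (1,2)]
Union (14 distinct): (0,0) (0,2) (1,0) (1,2) (1,3) (2,0) (2,1) (2,2) (3,1) (3,3) (3,4) (4,0) (4,1) (4,2)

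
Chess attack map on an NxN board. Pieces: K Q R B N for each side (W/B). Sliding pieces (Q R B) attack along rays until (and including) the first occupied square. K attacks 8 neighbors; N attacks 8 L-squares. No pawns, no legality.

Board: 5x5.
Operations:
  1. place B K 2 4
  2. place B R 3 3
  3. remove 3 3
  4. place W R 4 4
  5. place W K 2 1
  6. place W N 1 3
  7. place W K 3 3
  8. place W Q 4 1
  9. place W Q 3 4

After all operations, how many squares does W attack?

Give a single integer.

Answer: 20

Derivation:
Op 1: place BK@(2,4)
Op 2: place BR@(3,3)
Op 3: remove (3,3)
Op 4: place WR@(4,4)
Op 5: place WK@(2,1)
Op 6: place WN@(1,3)
Op 7: place WK@(3,3)
Op 8: place WQ@(4,1)
Op 9: place WQ@(3,4)
Per-piece attacks for W:
  WN@(1,3): attacks (3,4) (2,1) (3,2) (0,1)
  WK@(2,1): attacks (2,2) (2,0) (3,1) (1,1) (3,2) (3,0) (1,2) (1,0)
  WK@(3,3): attacks (3,4) (3,2) (4,3) (2,3) (4,4) (4,2) (2,4) (2,2)
  WQ@(3,4): attacks (3,3) (4,4) (2,4) (4,3) (2,3) (1,2) (0,1) [ray(0,-1) blocked at (3,3); ray(1,0) blocked at (4,4); ray(-1,0) blocked at (2,4)]
  WQ@(4,1): attacks (4,2) (4,3) (4,4) (4,0) (3,1) (2,1) (3,2) (2,3) (1,4) (3,0) [ray(0,1) blocked at (4,4); ray(-1,0) blocked at (2,1)]
  WR@(4,4): attacks (4,3) (4,2) (4,1) (3,4) [ray(0,-1) blocked at (4,1); ray(-1,0) blocked at (3,4)]
Union (20 distinct): (0,1) (1,0) (1,1) (1,2) (1,4) (2,0) (2,1) (2,2) (2,3) (2,4) (3,0) (3,1) (3,2) (3,3) (3,4) (4,0) (4,1) (4,2) (4,3) (4,4)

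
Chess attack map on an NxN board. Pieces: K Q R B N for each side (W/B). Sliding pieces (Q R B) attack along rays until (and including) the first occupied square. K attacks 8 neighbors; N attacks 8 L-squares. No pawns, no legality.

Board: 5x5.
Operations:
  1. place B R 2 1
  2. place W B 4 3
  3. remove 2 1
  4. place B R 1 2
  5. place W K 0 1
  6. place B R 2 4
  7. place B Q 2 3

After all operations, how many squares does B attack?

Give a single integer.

Op 1: place BR@(2,1)
Op 2: place WB@(4,3)
Op 3: remove (2,1)
Op 4: place BR@(1,2)
Op 5: place WK@(0,1)
Op 6: place BR@(2,4)
Op 7: place BQ@(2,3)
Per-piece attacks for B:
  BR@(1,2): attacks (1,3) (1,4) (1,1) (1,0) (2,2) (3,2) (4,2) (0,2)
  BQ@(2,3): attacks (2,4) (2,2) (2,1) (2,0) (3,3) (4,3) (1,3) (0,3) (3,4) (3,2) (4,1) (1,4) (1,2) [ray(0,1) blocked at (2,4); ray(1,0) blocked at (4,3); ray(-1,-1) blocked at (1,2)]
  BR@(2,4): attacks (2,3) (3,4) (4,4) (1,4) (0,4) [ray(0,-1) blocked at (2,3)]
Union (20 distinct): (0,2) (0,3) (0,4) (1,0) (1,1) (1,2) (1,3) (1,4) (2,0) (2,1) (2,2) (2,3) (2,4) (3,2) (3,3) (3,4) (4,1) (4,2) (4,3) (4,4)

Answer: 20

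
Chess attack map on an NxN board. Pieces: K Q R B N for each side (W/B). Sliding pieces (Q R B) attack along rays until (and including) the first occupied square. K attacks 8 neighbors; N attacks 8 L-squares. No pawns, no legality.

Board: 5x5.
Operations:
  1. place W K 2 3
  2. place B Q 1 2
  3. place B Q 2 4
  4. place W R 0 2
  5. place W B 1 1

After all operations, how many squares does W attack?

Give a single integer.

Answer: 15

Derivation:
Op 1: place WK@(2,3)
Op 2: place BQ@(1,2)
Op 3: place BQ@(2,4)
Op 4: place WR@(0,2)
Op 5: place WB@(1,1)
Per-piece attacks for W:
  WR@(0,2): attacks (0,3) (0,4) (0,1) (0,0) (1,2) [ray(1,0) blocked at (1,2)]
  WB@(1,1): attacks (2,2) (3,3) (4,4) (2,0) (0,2) (0,0) [ray(-1,1) blocked at (0,2)]
  WK@(2,3): attacks (2,4) (2,2) (3,3) (1,3) (3,4) (3,2) (1,4) (1,2)
Union (15 distinct): (0,0) (0,1) (0,2) (0,3) (0,4) (1,2) (1,3) (1,4) (2,0) (2,2) (2,4) (3,2) (3,3) (3,4) (4,4)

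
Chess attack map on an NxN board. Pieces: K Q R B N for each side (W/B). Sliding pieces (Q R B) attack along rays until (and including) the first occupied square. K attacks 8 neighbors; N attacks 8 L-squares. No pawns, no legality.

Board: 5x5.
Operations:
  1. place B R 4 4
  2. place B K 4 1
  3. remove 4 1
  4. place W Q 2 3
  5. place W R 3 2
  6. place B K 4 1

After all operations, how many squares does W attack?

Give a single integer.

Answer: 17

Derivation:
Op 1: place BR@(4,4)
Op 2: place BK@(4,1)
Op 3: remove (4,1)
Op 4: place WQ@(2,3)
Op 5: place WR@(3,2)
Op 6: place BK@(4,1)
Per-piece attacks for W:
  WQ@(2,3): attacks (2,4) (2,2) (2,1) (2,0) (3,3) (4,3) (1,3) (0,3) (3,4) (3,2) (1,4) (1,2) (0,1) [ray(1,-1) blocked at (3,2)]
  WR@(3,2): attacks (3,3) (3,4) (3,1) (3,0) (4,2) (2,2) (1,2) (0,2)
Union (17 distinct): (0,1) (0,2) (0,3) (1,2) (1,3) (1,4) (2,0) (2,1) (2,2) (2,4) (3,0) (3,1) (3,2) (3,3) (3,4) (4,2) (4,3)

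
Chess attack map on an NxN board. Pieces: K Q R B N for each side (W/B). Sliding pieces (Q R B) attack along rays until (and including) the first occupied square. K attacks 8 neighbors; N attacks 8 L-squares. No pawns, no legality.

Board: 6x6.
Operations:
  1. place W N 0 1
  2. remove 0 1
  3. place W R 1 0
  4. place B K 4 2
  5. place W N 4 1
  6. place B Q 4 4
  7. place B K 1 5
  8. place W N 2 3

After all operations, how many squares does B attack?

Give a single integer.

Op 1: place WN@(0,1)
Op 2: remove (0,1)
Op 3: place WR@(1,0)
Op 4: place BK@(4,2)
Op 5: place WN@(4,1)
Op 6: place BQ@(4,4)
Op 7: place BK@(1,5)
Op 8: place WN@(2,3)
Per-piece attacks for B:
  BK@(1,5): attacks (1,4) (2,5) (0,5) (2,4) (0,4)
  BK@(4,2): attacks (4,3) (4,1) (5,2) (3,2) (5,3) (5,1) (3,3) (3,1)
  BQ@(4,4): attacks (4,5) (4,3) (4,2) (5,4) (3,4) (2,4) (1,4) (0,4) (5,5) (5,3) (3,5) (3,3) (2,2) (1,1) (0,0) [ray(0,-1) blocked at (4,2)]
Union (22 distinct): (0,0) (0,4) (0,5) (1,1) (1,4) (2,2) (2,4) (2,5) (3,1) (3,2) (3,3) (3,4) (3,5) (4,1) (4,2) (4,3) (4,5) (5,1) (5,2) (5,3) (5,4) (5,5)

Answer: 22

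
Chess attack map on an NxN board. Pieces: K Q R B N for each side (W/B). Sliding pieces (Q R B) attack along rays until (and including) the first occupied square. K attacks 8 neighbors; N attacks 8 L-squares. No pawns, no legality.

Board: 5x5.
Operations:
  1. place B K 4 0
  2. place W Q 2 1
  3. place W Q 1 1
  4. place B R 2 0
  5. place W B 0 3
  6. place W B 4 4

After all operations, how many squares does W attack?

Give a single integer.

Op 1: place BK@(4,0)
Op 2: place WQ@(2,1)
Op 3: place WQ@(1,1)
Op 4: place BR@(2,0)
Op 5: place WB@(0,3)
Op 6: place WB@(4,4)
Per-piece attacks for W:
  WB@(0,3): attacks (1,4) (1,2) (2,1) [ray(1,-1) blocked at (2,1)]
  WQ@(1,1): attacks (1,2) (1,3) (1,4) (1,0) (2,1) (0,1) (2,2) (3,3) (4,4) (2,0) (0,2) (0,0) [ray(1,0) blocked at (2,1); ray(1,1) blocked at (4,4); ray(1,-1) blocked at (2,0)]
  WQ@(2,1): attacks (2,2) (2,3) (2,4) (2,0) (3,1) (4,1) (1,1) (3,2) (4,3) (3,0) (1,2) (0,3) (1,0) [ray(0,-1) blocked at (2,0); ray(-1,0) blocked at (1,1); ray(-1,1) blocked at (0,3)]
  WB@(4,4): attacks (3,3) (2,2) (1,1) [ray(-1,-1) blocked at (1,1)]
Union (21 distinct): (0,0) (0,1) (0,2) (0,3) (1,0) (1,1) (1,2) (1,3) (1,4) (2,0) (2,1) (2,2) (2,3) (2,4) (3,0) (3,1) (3,2) (3,3) (4,1) (4,3) (4,4)

Answer: 21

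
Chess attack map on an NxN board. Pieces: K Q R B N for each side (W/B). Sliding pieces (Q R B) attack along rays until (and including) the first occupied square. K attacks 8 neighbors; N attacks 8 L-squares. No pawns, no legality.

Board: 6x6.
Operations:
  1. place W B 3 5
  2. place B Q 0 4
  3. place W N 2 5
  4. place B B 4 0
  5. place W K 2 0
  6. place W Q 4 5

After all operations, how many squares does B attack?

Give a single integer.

Op 1: place WB@(3,5)
Op 2: place BQ@(0,4)
Op 3: place WN@(2,5)
Op 4: place BB@(4,0)
Op 5: place WK@(2,0)
Op 6: place WQ@(4,5)
Per-piece attacks for B:
  BQ@(0,4): attacks (0,5) (0,3) (0,2) (0,1) (0,0) (1,4) (2,4) (3,4) (4,4) (5,4) (1,5) (1,3) (2,2) (3,1) (4,0) [ray(1,-1) blocked at (4,0)]
  BB@(4,0): attacks (5,1) (3,1) (2,2) (1,3) (0,4) [ray(-1,1) blocked at (0,4)]
Union (17 distinct): (0,0) (0,1) (0,2) (0,3) (0,4) (0,5) (1,3) (1,4) (1,5) (2,2) (2,4) (3,1) (3,4) (4,0) (4,4) (5,1) (5,4)

Answer: 17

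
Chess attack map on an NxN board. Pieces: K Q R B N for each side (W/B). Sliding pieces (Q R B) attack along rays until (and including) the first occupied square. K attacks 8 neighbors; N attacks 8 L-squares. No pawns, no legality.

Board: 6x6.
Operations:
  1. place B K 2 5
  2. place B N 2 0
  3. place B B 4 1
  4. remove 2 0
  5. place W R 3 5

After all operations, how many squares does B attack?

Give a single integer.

Answer: 11

Derivation:
Op 1: place BK@(2,5)
Op 2: place BN@(2,0)
Op 3: place BB@(4,1)
Op 4: remove (2,0)
Op 5: place WR@(3,5)
Per-piece attacks for B:
  BK@(2,5): attacks (2,4) (3,5) (1,5) (3,4) (1,4)
  BB@(4,1): attacks (5,2) (5,0) (3,2) (2,3) (1,4) (0,5) (3,0)
Union (11 distinct): (0,5) (1,4) (1,5) (2,3) (2,4) (3,0) (3,2) (3,4) (3,5) (5,0) (5,2)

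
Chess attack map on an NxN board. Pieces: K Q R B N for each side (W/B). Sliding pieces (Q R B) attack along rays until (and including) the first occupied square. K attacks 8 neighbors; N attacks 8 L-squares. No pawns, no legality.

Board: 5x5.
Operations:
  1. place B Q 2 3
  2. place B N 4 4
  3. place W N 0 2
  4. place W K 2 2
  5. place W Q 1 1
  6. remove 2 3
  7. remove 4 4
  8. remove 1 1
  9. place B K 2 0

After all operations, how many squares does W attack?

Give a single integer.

Answer: 10

Derivation:
Op 1: place BQ@(2,3)
Op 2: place BN@(4,4)
Op 3: place WN@(0,2)
Op 4: place WK@(2,2)
Op 5: place WQ@(1,1)
Op 6: remove (2,3)
Op 7: remove (4,4)
Op 8: remove (1,1)
Op 9: place BK@(2,0)
Per-piece attacks for W:
  WN@(0,2): attacks (1,4) (2,3) (1,0) (2,1)
  WK@(2,2): attacks (2,3) (2,1) (3,2) (1,2) (3,3) (3,1) (1,3) (1,1)
Union (10 distinct): (1,0) (1,1) (1,2) (1,3) (1,4) (2,1) (2,3) (3,1) (3,2) (3,3)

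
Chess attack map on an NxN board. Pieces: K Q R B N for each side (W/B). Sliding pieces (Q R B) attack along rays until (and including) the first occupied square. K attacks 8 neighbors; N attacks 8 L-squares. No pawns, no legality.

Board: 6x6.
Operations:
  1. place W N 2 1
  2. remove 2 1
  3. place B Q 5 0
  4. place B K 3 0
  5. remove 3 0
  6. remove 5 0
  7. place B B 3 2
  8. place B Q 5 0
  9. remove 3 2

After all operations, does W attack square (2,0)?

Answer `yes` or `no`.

Answer: no

Derivation:
Op 1: place WN@(2,1)
Op 2: remove (2,1)
Op 3: place BQ@(5,0)
Op 4: place BK@(3,0)
Op 5: remove (3,0)
Op 6: remove (5,0)
Op 7: place BB@(3,2)
Op 8: place BQ@(5,0)
Op 9: remove (3,2)
Per-piece attacks for W:
W attacks (2,0): no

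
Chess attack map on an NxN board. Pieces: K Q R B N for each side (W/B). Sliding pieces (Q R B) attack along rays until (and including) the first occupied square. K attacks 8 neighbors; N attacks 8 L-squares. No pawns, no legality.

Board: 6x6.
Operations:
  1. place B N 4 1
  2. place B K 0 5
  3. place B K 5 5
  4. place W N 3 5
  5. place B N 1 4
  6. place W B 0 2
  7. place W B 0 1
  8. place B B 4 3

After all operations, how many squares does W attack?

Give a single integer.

Op 1: place BN@(4,1)
Op 2: place BK@(0,5)
Op 3: place BK@(5,5)
Op 4: place WN@(3,5)
Op 5: place BN@(1,4)
Op 6: place WB@(0,2)
Op 7: place WB@(0,1)
Op 8: place BB@(4,3)
Per-piece attacks for W:
  WB@(0,1): attacks (1,2) (2,3) (3,4) (4,5) (1,0)
  WB@(0,2): attacks (1,3) (2,4) (3,5) (1,1) (2,0) [ray(1,1) blocked at (3,5)]
  WN@(3,5): attacks (4,3) (5,4) (2,3) (1,4)
Union (13 distinct): (1,0) (1,1) (1,2) (1,3) (1,4) (2,0) (2,3) (2,4) (3,4) (3,5) (4,3) (4,5) (5,4)

Answer: 13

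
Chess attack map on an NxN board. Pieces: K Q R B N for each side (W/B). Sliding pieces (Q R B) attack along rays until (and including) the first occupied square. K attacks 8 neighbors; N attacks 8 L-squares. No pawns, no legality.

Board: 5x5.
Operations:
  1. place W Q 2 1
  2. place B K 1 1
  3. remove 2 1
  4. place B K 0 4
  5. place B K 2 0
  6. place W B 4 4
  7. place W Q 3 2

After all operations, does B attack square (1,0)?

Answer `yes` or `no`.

Answer: yes

Derivation:
Op 1: place WQ@(2,1)
Op 2: place BK@(1,1)
Op 3: remove (2,1)
Op 4: place BK@(0,4)
Op 5: place BK@(2,0)
Op 6: place WB@(4,4)
Op 7: place WQ@(3,2)
Per-piece attacks for B:
  BK@(0,4): attacks (0,3) (1,4) (1,3)
  BK@(1,1): attacks (1,2) (1,0) (2,1) (0,1) (2,2) (2,0) (0,2) (0,0)
  BK@(2,0): attacks (2,1) (3,0) (1,0) (3,1) (1,1)
B attacks (1,0): yes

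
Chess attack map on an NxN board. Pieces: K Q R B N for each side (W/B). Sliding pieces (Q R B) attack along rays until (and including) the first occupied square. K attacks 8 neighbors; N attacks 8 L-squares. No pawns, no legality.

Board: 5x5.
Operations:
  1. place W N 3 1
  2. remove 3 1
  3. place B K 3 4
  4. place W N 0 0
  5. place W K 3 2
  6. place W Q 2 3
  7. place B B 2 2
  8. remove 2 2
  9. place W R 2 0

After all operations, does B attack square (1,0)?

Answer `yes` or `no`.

Answer: no

Derivation:
Op 1: place WN@(3,1)
Op 2: remove (3,1)
Op 3: place BK@(3,4)
Op 4: place WN@(0,0)
Op 5: place WK@(3,2)
Op 6: place WQ@(2,3)
Op 7: place BB@(2,2)
Op 8: remove (2,2)
Op 9: place WR@(2,0)
Per-piece attacks for B:
  BK@(3,4): attacks (3,3) (4,4) (2,4) (4,3) (2,3)
B attacks (1,0): no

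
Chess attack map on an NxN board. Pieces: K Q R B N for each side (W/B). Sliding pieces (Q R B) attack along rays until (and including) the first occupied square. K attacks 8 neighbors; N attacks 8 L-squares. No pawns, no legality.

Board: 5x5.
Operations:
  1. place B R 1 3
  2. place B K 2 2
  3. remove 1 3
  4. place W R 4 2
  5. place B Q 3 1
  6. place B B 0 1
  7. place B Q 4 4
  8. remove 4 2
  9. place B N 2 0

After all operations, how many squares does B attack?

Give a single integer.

Op 1: place BR@(1,3)
Op 2: place BK@(2,2)
Op 3: remove (1,3)
Op 4: place WR@(4,2)
Op 5: place BQ@(3,1)
Op 6: place BB@(0,1)
Op 7: place BQ@(4,4)
Op 8: remove (4,2)
Op 9: place BN@(2,0)
Per-piece attacks for B:
  BB@(0,1): attacks (1,2) (2,3) (3,4) (1,0)
  BN@(2,0): attacks (3,2) (4,1) (1,2) (0,1)
  BK@(2,2): attacks (2,3) (2,1) (3,2) (1,2) (3,3) (3,1) (1,3) (1,1)
  BQ@(3,1): attacks (3,2) (3,3) (3,4) (3,0) (4,1) (2,1) (1,1) (0,1) (4,2) (4,0) (2,2) (2,0) [ray(-1,0) blocked at (0,1); ray(-1,1) blocked at (2,2); ray(-1,-1) blocked at (2,0)]
  BQ@(4,4): attacks (4,3) (4,2) (4,1) (4,0) (3,4) (2,4) (1,4) (0,4) (3,3) (2,2) [ray(-1,-1) blocked at (2,2)]
Union (21 distinct): (0,1) (0,4) (1,0) (1,1) (1,2) (1,3) (1,4) (2,0) (2,1) (2,2) (2,3) (2,4) (3,0) (3,1) (3,2) (3,3) (3,4) (4,0) (4,1) (4,2) (4,3)

Answer: 21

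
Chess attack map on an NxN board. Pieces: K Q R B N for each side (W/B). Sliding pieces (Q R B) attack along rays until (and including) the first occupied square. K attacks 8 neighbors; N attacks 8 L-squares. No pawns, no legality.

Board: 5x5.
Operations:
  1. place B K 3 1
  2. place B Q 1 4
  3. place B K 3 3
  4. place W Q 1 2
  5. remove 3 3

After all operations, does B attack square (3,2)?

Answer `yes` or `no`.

Answer: yes

Derivation:
Op 1: place BK@(3,1)
Op 2: place BQ@(1,4)
Op 3: place BK@(3,3)
Op 4: place WQ@(1,2)
Op 5: remove (3,3)
Per-piece attacks for B:
  BQ@(1,4): attacks (1,3) (1,2) (2,4) (3,4) (4,4) (0,4) (2,3) (3,2) (4,1) (0,3) [ray(0,-1) blocked at (1,2)]
  BK@(3,1): attacks (3,2) (3,0) (4,1) (2,1) (4,2) (4,0) (2,2) (2,0)
B attacks (3,2): yes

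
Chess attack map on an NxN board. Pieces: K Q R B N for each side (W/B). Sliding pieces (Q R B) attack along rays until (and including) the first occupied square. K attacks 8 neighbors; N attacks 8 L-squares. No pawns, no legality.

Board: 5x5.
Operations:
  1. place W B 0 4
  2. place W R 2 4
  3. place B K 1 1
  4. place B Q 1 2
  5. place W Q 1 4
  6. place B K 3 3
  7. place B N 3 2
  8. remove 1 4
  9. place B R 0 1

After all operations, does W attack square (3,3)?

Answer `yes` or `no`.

Answer: no

Derivation:
Op 1: place WB@(0,4)
Op 2: place WR@(2,4)
Op 3: place BK@(1,1)
Op 4: place BQ@(1,2)
Op 5: place WQ@(1,4)
Op 6: place BK@(3,3)
Op 7: place BN@(3,2)
Op 8: remove (1,4)
Op 9: place BR@(0,1)
Per-piece attacks for W:
  WB@(0,4): attacks (1,3) (2,2) (3,1) (4,0)
  WR@(2,4): attacks (2,3) (2,2) (2,1) (2,0) (3,4) (4,4) (1,4) (0,4) [ray(-1,0) blocked at (0,4)]
W attacks (3,3): no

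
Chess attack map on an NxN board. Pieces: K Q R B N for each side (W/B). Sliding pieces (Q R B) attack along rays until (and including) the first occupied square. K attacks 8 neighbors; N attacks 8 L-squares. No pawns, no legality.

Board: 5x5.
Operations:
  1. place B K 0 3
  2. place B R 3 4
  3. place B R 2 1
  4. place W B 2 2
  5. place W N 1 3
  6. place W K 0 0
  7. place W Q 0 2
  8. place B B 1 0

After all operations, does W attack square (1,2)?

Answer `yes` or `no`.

Op 1: place BK@(0,3)
Op 2: place BR@(3,4)
Op 3: place BR@(2,1)
Op 4: place WB@(2,2)
Op 5: place WN@(1,3)
Op 6: place WK@(0,0)
Op 7: place WQ@(0,2)
Op 8: place BB@(1,0)
Per-piece attacks for W:
  WK@(0,0): attacks (0,1) (1,0) (1,1)
  WQ@(0,2): attacks (0,3) (0,1) (0,0) (1,2) (2,2) (1,3) (1,1) (2,0) [ray(0,1) blocked at (0,3); ray(0,-1) blocked at (0,0); ray(1,0) blocked at (2,2); ray(1,1) blocked at (1,3)]
  WN@(1,3): attacks (3,4) (2,1) (3,2) (0,1)
  WB@(2,2): attacks (3,3) (4,4) (3,1) (4,0) (1,3) (1,1) (0,0) [ray(-1,1) blocked at (1,3); ray(-1,-1) blocked at (0,0)]
W attacks (1,2): yes

Answer: yes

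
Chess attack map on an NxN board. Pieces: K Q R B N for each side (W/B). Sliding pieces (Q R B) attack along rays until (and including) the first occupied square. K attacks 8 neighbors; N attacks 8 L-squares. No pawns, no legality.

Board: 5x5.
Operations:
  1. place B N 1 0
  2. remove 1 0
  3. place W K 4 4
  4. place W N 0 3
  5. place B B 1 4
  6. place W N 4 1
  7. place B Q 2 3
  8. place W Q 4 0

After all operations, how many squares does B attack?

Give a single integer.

Op 1: place BN@(1,0)
Op 2: remove (1,0)
Op 3: place WK@(4,4)
Op 4: place WN@(0,3)
Op 5: place BB@(1,4)
Op 6: place WN@(4,1)
Op 7: place BQ@(2,3)
Op 8: place WQ@(4,0)
Per-piece attacks for B:
  BB@(1,4): attacks (2,3) (0,3) [ray(1,-1) blocked at (2,3); ray(-1,-1) blocked at (0,3)]
  BQ@(2,3): attacks (2,4) (2,2) (2,1) (2,0) (3,3) (4,3) (1,3) (0,3) (3,4) (3,2) (4,1) (1,4) (1,2) (0,1) [ray(-1,0) blocked at (0,3); ray(1,-1) blocked at (4,1); ray(-1,1) blocked at (1,4)]
Union (15 distinct): (0,1) (0,3) (1,2) (1,3) (1,4) (2,0) (2,1) (2,2) (2,3) (2,4) (3,2) (3,3) (3,4) (4,1) (4,3)

Answer: 15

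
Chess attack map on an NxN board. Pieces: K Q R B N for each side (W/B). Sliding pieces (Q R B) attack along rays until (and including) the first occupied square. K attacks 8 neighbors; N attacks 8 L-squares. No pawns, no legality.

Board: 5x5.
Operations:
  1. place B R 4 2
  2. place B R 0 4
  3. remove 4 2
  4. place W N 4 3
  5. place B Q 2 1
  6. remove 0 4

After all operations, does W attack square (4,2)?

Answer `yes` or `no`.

Answer: no

Derivation:
Op 1: place BR@(4,2)
Op 2: place BR@(0,4)
Op 3: remove (4,2)
Op 4: place WN@(4,3)
Op 5: place BQ@(2,1)
Op 6: remove (0,4)
Per-piece attacks for W:
  WN@(4,3): attacks (2,4) (3,1) (2,2)
W attacks (4,2): no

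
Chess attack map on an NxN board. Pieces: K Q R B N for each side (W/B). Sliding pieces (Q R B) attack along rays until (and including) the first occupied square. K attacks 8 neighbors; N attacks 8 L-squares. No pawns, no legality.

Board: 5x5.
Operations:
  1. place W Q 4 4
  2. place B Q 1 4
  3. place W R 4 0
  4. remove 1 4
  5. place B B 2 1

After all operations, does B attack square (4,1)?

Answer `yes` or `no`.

Answer: no

Derivation:
Op 1: place WQ@(4,4)
Op 2: place BQ@(1,4)
Op 3: place WR@(4,0)
Op 4: remove (1,4)
Op 5: place BB@(2,1)
Per-piece attacks for B:
  BB@(2,1): attacks (3,2) (4,3) (3,0) (1,2) (0,3) (1,0)
B attacks (4,1): no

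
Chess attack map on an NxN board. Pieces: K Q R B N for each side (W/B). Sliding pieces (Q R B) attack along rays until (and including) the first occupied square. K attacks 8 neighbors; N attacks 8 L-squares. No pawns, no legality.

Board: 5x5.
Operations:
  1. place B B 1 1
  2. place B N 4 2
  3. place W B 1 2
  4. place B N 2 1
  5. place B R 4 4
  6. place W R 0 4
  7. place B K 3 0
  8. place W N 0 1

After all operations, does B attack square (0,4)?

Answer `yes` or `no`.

Op 1: place BB@(1,1)
Op 2: place BN@(4,2)
Op 3: place WB@(1,2)
Op 4: place BN@(2,1)
Op 5: place BR@(4,4)
Op 6: place WR@(0,4)
Op 7: place BK@(3,0)
Op 8: place WN@(0,1)
Per-piece attacks for B:
  BB@(1,1): attacks (2,2) (3,3) (4,4) (2,0) (0,2) (0,0) [ray(1,1) blocked at (4,4)]
  BN@(2,1): attacks (3,3) (4,2) (1,3) (0,2) (4,0) (0,0)
  BK@(3,0): attacks (3,1) (4,0) (2,0) (4,1) (2,1)
  BN@(4,2): attacks (3,4) (2,3) (3,0) (2,1)
  BR@(4,4): attacks (4,3) (4,2) (3,4) (2,4) (1,4) (0,4) [ray(0,-1) blocked at (4,2); ray(-1,0) blocked at (0,4)]
B attacks (0,4): yes

Answer: yes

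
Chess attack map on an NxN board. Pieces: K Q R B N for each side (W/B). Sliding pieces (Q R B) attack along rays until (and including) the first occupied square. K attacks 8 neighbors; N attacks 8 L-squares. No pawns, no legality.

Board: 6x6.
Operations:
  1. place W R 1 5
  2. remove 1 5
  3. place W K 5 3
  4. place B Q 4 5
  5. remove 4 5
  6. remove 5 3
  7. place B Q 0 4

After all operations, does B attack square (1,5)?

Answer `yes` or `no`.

Op 1: place WR@(1,5)
Op 2: remove (1,5)
Op 3: place WK@(5,3)
Op 4: place BQ@(4,5)
Op 5: remove (4,5)
Op 6: remove (5,3)
Op 7: place BQ@(0,4)
Per-piece attacks for B:
  BQ@(0,4): attacks (0,5) (0,3) (0,2) (0,1) (0,0) (1,4) (2,4) (3,4) (4,4) (5,4) (1,5) (1,3) (2,2) (3,1) (4,0)
B attacks (1,5): yes

Answer: yes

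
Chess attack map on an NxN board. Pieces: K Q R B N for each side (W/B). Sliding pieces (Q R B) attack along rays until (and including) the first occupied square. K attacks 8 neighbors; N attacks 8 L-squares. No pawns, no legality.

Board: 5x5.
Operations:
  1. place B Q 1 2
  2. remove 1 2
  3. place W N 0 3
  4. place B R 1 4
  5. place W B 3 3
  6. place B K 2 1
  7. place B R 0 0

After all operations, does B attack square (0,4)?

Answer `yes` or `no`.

Answer: yes

Derivation:
Op 1: place BQ@(1,2)
Op 2: remove (1,2)
Op 3: place WN@(0,3)
Op 4: place BR@(1,4)
Op 5: place WB@(3,3)
Op 6: place BK@(2,1)
Op 7: place BR@(0,0)
Per-piece attacks for B:
  BR@(0,0): attacks (0,1) (0,2) (0,3) (1,0) (2,0) (3,0) (4,0) [ray(0,1) blocked at (0,3)]
  BR@(1,4): attacks (1,3) (1,2) (1,1) (1,0) (2,4) (3,4) (4,4) (0,4)
  BK@(2,1): attacks (2,2) (2,0) (3,1) (1,1) (3,2) (3,0) (1,2) (1,0)
B attacks (0,4): yes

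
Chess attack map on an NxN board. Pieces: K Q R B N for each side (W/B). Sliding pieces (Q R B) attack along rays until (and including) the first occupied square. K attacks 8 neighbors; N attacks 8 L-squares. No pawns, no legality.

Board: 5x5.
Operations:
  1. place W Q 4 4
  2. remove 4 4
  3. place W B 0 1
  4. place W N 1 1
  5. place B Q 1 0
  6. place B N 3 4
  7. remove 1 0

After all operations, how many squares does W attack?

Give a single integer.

Op 1: place WQ@(4,4)
Op 2: remove (4,4)
Op 3: place WB@(0,1)
Op 4: place WN@(1,1)
Op 5: place BQ@(1,0)
Op 6: place BN@(3,4)
Op 7: remove (1,0)
Per-piece attacks for W:
  WB@(0,1): attacks (1,2) (2,3) (3,4) (1,0) [ray(1,1) blocked at (3,4)]
  WN@(1,1): attacks (2,3) (3,2) (0,3) (3,0)
Union (7 distinct): (0,3) (1,0) (1,2) (2,3) (3,0) (3,2) (3,4)

Answer: 7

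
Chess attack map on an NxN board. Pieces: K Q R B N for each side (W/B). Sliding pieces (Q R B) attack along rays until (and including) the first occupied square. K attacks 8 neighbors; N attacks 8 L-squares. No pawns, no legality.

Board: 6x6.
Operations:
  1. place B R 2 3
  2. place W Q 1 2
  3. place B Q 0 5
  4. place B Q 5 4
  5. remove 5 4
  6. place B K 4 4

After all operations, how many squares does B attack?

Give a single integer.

Op 1: place BR@(2,3)
Op 2: place WQ@(1,2)
Op 3: place BQ@(0,5)
Op 4: place BQ@(5,4)
Op 5: remove (5,4)
Op 6: place BK@(4,4)
Per-piece attacks for B:
  BQ@(0,5): attacks (0,4) (0,3) (0,2) (0,1) (0,0) (1,5) (2,5) (3,5) (4,5) (5,5) (1,4) (2,3) [ray(1,-1) blocked at (2,3)]
  BR@(2,3): attacks (2,4) (2,5) (2,2) (2,1) (2,0) (3,3) (4,3) (5,3) (1,3) (0,3)
  BK@(4,4): attacks (4,5) (4,3) (5,4) (3,4) (5,5) (5,3) (3,5) (3,3)
Union (22 distinct): (0,0) (0,1) (0,2) (0,3) (0,4) (1,3) (1,4) (1,5) (2,0) (2,1) (2,2) (2,3) (2,4) (2,5) (3,3) (3,4) (3,5) (4,3) (4,5) (5,3) (5,4) (5,5)

Answer: 22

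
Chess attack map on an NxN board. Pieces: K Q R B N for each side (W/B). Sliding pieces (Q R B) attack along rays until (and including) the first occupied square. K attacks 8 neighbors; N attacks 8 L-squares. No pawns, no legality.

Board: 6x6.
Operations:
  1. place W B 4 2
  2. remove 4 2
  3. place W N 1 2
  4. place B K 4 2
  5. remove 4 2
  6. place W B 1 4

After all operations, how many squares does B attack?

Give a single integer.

Answer: 0

Derivation:
Op 1: place WB@(4,2)
Op 2: remove (4,2)
Op 3: place WN@(1,2)
Op 4: place BK@(4,2)
Op 5: remove (4,2)
Op 6: place WB@(1,4)
Per-piece attacks for B:
Union (0 distinct): (none)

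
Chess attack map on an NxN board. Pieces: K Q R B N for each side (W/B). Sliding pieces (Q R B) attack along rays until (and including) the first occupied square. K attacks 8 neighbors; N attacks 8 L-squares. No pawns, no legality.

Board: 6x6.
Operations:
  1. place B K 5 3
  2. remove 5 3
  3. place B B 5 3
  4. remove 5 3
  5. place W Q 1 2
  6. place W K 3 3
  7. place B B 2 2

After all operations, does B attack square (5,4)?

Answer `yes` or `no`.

Op 1: place BK@(5,3)
Op 2: remove (5,3)
Op 3: place BB@(5,3)
Op 4: remove (5,3)
Op 5: place WQ@(1,2)
Op 6: place WK@(3,3)
Op 7: place BB@(2,2)
Per-piece attacks for B:
  BB@(2,2): attacks (3,3) (3,1) (4,0) (1,3) (0,4) (1,1) (0,0) [ray(1,1) blocked at (3,3)]
B attacks (5,4): no

Answer: no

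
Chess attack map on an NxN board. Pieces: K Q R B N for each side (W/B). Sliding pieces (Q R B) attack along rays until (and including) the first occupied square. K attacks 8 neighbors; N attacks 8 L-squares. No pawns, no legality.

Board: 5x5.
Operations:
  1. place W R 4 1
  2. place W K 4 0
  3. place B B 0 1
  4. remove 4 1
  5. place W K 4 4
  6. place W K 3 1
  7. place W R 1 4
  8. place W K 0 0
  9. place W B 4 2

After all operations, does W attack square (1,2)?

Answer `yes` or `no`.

Op 1: place WR@(4,1)
Op 2: place WK@(4,0)
Op 3: place BB@(0,1)
Op 4: remove (4,1)
Op 5: place WK@(4,4)
Op 6: place WK@(3,1)
Op 7: place WR@(1,4)
Op 8: place WK@(0,0)
Op 9: place WB@(4,2)
Per-piece attacks for W:
  WK@(0,0): attacks (0,1) (1,0) (1,1)
  WR@(1,4): attacks (1,3) (1,2) (1,1) (1,0) (2,4) (3,4) (4,4) (0,4) [ray(1,0) blocked at (4,4)]
  WK@(3,1): attacks (3,2) (3,0) (4,1) (2,1) (4,2) (4,0) (2,2) (2,0)
  WK@(4,0): attacks (4,1) (3,0) (3,1)
  WB@(4,2): attacks (3,3) (2,4) (3,1) [ray(-1,-1) blocked at (3,1)]
  WK@(4,4): attacks (4,3) (3,4) (3,3)
W attacks (1,2): yes

Answer: yes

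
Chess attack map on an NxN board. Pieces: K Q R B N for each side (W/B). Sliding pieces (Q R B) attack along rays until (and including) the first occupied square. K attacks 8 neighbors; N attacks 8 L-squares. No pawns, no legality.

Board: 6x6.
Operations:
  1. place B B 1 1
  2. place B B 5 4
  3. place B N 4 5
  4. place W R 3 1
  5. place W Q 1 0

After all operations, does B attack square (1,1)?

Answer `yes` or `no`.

Op 1: place BB@(1,1)
Op 2: place BB@(5,4)
Op 3: place BN@(4,5)
Op 4: place WR@(3,1)
Op 5: place WQ@(1,0)
Per-piece attacks for B:
  BB@(1,1): attacks (2,2) (3,3) (4,4) (5,5) (2,0) (0,2) (0,0)
  BN@(4,5): attacks (5,3) (3,3) (2,4)
  BB@(5,4): attacks (4,5) (4,3) (3,2) (2,1) (1,0) [ray(-1,1) blocked at (4,5); ray(-1,-1) blocked at (1,0)]
B attacks (1,1): no

Answer: no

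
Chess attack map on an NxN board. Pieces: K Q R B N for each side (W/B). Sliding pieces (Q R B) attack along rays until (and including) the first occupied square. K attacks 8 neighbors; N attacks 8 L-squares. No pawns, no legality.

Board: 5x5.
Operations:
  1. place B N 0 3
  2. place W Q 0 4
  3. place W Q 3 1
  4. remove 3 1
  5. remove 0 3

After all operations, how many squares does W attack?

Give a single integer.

Op 1: place BN@(0,3)
Op 2: place WQ@(0,4)
Op 3: place WQ@(3,1)
Op 4: remove (3,1)
Op 5: remove (0,3)
Per-piece attacks for W:
  WQ@(0,4): attacks (0,3) (0,2) (0,1) (0,0) (1,4) (2,4) (3,4) (4,4) (1,3) (2,2) (3,1) (4,0)
Union (12 distinct): (0,0) (0,1) (0,2) (0,3) (1,3) (1,4) (2,2) (2,4) (3,1) (3,4) (4,0) (4,4)

Answer: 12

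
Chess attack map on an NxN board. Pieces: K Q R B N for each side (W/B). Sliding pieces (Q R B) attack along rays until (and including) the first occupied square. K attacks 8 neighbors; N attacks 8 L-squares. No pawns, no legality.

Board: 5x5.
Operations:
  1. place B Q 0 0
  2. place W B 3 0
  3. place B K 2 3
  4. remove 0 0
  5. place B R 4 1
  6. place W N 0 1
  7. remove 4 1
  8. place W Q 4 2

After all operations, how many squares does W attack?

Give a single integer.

Answer: 15

Derivation:
Op 1: place BQ@(0,0)
Op 2: place WB@(3,0)
Op 3: place BK@(2,3)
Op 4: remove (0,0)
Op 5: place BR@(4,1)
Op 6: place WN@(0,1)
Op 7: remove (4,1)
Op 8: place WQ@(4,2)
Per-piece attacks for W:
  WN@(0,1): attacks (1,3) (2,2) (2,0)
  WB@(3,0): attacks (4,1) (2,1) (1,2) (0,3)
  WQ@(4,2): attacks (4,3) (4,4) (4,1) (4,0) (3,2) (2,2) (1,2) (0,2) (3,3) (2,4) (3,1) (2,0)
Union (15 distinct): (0,2) (0,3) (1,2) (1,3) (2,0) (2,1) (2,2) (2,4) (3,1) (3,2) (3,3) (4,0) (4,1) (4,3) (4,4)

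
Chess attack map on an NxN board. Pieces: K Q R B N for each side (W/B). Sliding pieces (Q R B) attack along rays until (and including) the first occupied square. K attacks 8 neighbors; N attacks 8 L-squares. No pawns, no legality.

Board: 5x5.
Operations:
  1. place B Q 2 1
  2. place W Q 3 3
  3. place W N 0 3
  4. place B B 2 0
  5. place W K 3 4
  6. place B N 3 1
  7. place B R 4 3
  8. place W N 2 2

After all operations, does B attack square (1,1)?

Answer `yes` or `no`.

Answer: yes

Derivation:
Op 1: place BQ@(2,1)
Op 2: place WQ@(3,3)
Op 3: place WN@(0,3)
Op 4: place BB@(2,0)
Op 5: place WK@(3,4)
Op 6: place BN@(3,1)
Op 7: place BR@(4,3)
Op 8: place WN@(2,2)
Per-piece attacks for B:
  BB@(2,0): attacks (3,1) (1,1) (0,2) [ray(1,1) blocked at (3,1)]
  BQ@(2,1): attacks (2,2) (2,0) (3,1) (1,1) (0,1) (3,2) (4,3) (3,0) (1,2) (0,3) (1,0) [ray(0,1) blocked at (2,2); ray(0,-1) blocked at (2,0); ray(1,0) blocked at (3,1); ray(1,1) blocked at (4,3); ray(-1,1) blocked at (0,3)]
  BN@(3,1): attacks (4,3) (2,3) (1,2) (1,0)
  BR@(4,3): attacks (4,4) (4,2) (4,1) (4,0) (3,3) [ray(-1,0) blocked at (3,3)]
B attacks (1,1): yes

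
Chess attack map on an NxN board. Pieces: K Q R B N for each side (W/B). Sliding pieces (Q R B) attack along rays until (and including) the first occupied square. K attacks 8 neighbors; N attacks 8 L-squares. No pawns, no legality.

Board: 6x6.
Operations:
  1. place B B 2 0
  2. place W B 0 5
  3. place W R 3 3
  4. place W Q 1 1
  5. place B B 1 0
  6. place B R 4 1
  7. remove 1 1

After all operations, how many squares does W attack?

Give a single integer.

Answer: 12

Derivation:
Op 1: place BB@(2,0)
Op 2: place WB@(0,5)
Op 3: place WR@(3,3)
Op 4: place WQ@(1,1)
Op 5: place BB@(1,0)
Op 6: place BR@(4,1)
Op 7: remove (1,1)
Per-piece attacks for W:
  WB@(0,5): attacks (1,4) (2,3) (3,2) (4,1) [ray(1,-1) blocked at (4,1)]
  WR@(3,3): attacks (3,4) (3,5) (3,2) (3,1) (3,0) (4,3) (5,3) (2,3) (1,3) (0,3)
Union (12 distinct): (0,3) (1,3) (1,4) (2,3) (3,0) (3,1) (3,2) (3,4) (3,5) (4,1) (4,3) (5,3)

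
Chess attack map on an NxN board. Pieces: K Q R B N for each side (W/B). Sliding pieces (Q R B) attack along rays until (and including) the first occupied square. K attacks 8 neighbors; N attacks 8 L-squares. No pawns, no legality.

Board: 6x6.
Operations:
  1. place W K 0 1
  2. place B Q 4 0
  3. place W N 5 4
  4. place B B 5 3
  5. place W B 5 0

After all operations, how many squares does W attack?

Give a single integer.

Answer: 13

Derivation:
Op 1: place WK@(0,1)
Op 2: place BQ@(4,0)
Op 3: place WN@(5,4)
Op 4: place BB@(5,3)
Op 5: place WB@(5,0)
Per-piece attacks for W:
  WK@(0,1): attacks (0,2) (0,0) (1,1) (1,2) (1,0)
  WB@(5,0): attacks (4,1) (3,2) (2,3) (1,4) (0,5)
  WN@(5,4): attacks (3,5) (4,2) (3,3)
Union (13 distinct): (0,0) (0,2) (0,5) (1,0) (1,1) (1,2) (1,4) (2,3) (3,2) (3,3) (3,5) (4,1) (4,2)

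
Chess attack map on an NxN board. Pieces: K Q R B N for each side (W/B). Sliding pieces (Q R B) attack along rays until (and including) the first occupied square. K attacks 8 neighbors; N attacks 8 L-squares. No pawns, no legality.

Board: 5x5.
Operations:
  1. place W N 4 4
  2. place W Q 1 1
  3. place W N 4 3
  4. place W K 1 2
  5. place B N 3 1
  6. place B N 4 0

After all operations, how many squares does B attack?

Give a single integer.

Op 1: place WN@(4,4)
Op 2: place WQ@(1,1)
Op 3: place WN@(4,3)
Op 4: place WK@(1,2)
Op 5: place BN@(3,1)
Op 6: place BN@(4,0)
Per-piece attacks for B:
  BN@(3,1): attacks (4,3) (2,3) (1,2) (1,0)
  BN@(4,0): attacks (3,2) (2,1)
Union (6 distinct): (1,0) (1,2) (2,1) (2,3) (3,2) (4,3)

Answer: 6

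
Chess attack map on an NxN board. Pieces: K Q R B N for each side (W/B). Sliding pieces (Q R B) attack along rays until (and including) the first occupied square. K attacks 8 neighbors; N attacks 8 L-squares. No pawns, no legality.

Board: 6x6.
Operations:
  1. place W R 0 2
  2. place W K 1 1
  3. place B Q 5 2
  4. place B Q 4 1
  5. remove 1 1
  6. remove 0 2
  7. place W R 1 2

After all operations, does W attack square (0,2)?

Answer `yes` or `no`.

Answer: yes

Derivation:
Op 1: place WR@(0,2)
Op 2: place WK@(1,1)
Op 3: place BQ@(5,2)
Op 4: place BQ@(4,1)
Op 5: remove (1,1)
Op 6: remove (0,2)
Op 7: place WR@(1,2)
Per-piece attacks for W:
  WR@(1,2): attacks (1,3) (1,4) (1,5) (1,1) (1,0) (2,2) (3,2) (4,2) (5,2) (0,2) [ray(1,0) blocked at (5,2)]
W attacks (0,2): yes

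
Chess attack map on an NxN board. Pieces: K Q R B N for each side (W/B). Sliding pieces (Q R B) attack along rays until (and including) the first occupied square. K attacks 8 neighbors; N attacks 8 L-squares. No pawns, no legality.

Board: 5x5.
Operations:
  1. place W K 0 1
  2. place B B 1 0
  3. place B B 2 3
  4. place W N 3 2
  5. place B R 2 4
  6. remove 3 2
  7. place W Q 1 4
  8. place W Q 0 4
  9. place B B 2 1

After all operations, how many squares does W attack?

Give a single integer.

Answer: 15

Derivation:
Op 1: place WK@(0,1)
Op 2: place BB@(1,0)
Op 3: place BB@(2,3)
Op 4: place WN@(3,2)
Op 5: place BR@(2,4)
Op 6: remove (3,2)
Op 7: place WQ@(1,4)
Op 8: place WQ@(0,4)
Op 9: place BB@(2,1)
Per-piece attacks for W:
  WK@(0,1): attacks (0,2) (0,0) (1,1) (1,2) (1,0)
  WQ@(0,4): attacks (0,3) (0,2) (0,1) (1,4) (1,3) (2,2) (3,1) (4,0) [ray(0,-1) blocked at (0,1); ray(1,0) blocked at (1,4)]
  WQ@(1,4): attacks (1,3) (1,2) (1,1) (1,0) (2,4) (0,4) (2,3) (0,3) [ray(0,-1) blocked at (1,0); ray(1,0) blocked at (2,4); ray(-1,0) blocked at (0,4); ray(1,-1) blocked at (2,3)]
Union (15 distinct): (0,0) (0,1) (0,2) (0,3) (0,4) (1,0) (1,1) (1,2) (1,3) (1,4) (2,2) (2,3) (2,4) (3,1) (4,0)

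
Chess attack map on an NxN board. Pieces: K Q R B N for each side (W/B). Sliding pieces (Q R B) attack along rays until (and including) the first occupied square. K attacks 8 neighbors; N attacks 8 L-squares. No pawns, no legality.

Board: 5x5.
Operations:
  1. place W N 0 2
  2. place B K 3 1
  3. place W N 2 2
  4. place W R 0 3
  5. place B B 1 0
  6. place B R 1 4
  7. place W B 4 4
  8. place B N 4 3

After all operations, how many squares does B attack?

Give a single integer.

Answer: 19

Derivation:
Op 1: place WN@(0,2)
Op 2: place BK@(3,1)
Op 3: place WN@(2,2)
Op 4: place WR@(0,3)
Op 5: place BB@(1,0)
Op 6: place BR@(1,4)
Op 7: place WB@(4,4)
Op 8: place BN@(4,3)
Per-piece attacks for B:
  BB@(1,0): attacks (2,1) (3,2) (4,3) (0,1) [ray(1,1) blocked at (4,3)]
  BR@(1,4): attacks (1,3) (1,2) (1,1) (1,0) (2,4) (3,4) (4,4) (0,4) [ray(0,-1) blocked at (1,0); ray(1,0) blocked at (4,4)]
  BK@(3,1): attacks (3,2) (3,0) (4,1) (2,1) (4,2) (4,0) (2,2) (2,0)
  BN@(4,3): attacks (2,4) (3,1) (2,2)
Union (19 distinct): (0,1) (0,4) (1,0) (1,1) (1,2) (1,3) (2,0) (2,1) (2,2) (2,4) (3,0) (3,1) (3,2) (3,4) (4,0) (4,1) (4,2) (4,3) (4,4)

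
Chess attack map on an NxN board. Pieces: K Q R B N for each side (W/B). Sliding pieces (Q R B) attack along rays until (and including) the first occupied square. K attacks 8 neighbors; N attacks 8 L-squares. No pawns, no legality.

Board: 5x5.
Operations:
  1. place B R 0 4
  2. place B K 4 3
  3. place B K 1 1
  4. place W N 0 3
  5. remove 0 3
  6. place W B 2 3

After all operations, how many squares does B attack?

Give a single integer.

Answer: 16

Derivation:
Op 1: place BR@(0,4)
Op 2: place BK@(4,3)
Op 3: place BK@(1,1)
Op 4: place WN@(0,3)
Op 5: remove (0,3)
Op 6: place WB@(2,3)
Per-piece attacks for B:
  BR@(0,4): attacks (0,3) (0,2) (0,1) (0,0) (1,4) (2,4) (3,4) (4,4)
  BK@(1,1): attacks (1,2) (1,0) (2,1) (0,1) (2,2) (2,0) (0,2) (0,0)
  BK@(4,3): attacks (4,4) (4,2) (3,3) (3,4) (3,2)
Union (16 distinct): (0,0) (0,1) (0,2) (0,3) (1,0) (1,2) (1,4) (2,0) (2,1) (2,2) (2,4) (3,2) (3,3) (3,4) (4,2) (4,4)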